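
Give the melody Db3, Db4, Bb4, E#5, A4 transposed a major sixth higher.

Db3 to Bb3
Db4 to Bb4
Bb4 to G5
E#5 to C##6
A4 to F#5

Bb3 Bb4 G5 C##6 F#5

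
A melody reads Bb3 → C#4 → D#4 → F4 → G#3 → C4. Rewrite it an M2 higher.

Bb3 -> C4
C#4 -> D#4
D#4 -> E#4
F4 -> G4
G#3 -> A#3
C4 -> D4

C4 D#4 E#4 G4 A#3 D4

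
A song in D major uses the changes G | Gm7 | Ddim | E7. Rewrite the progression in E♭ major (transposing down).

D major down to E♭ major is a major seventh; each chord root moves by that interval while the quality stays the same.
G: root G down a major seventh → Ab, giving Ab.
Gm7: root G down a major seventh → Ab, giving Abm7.
Ddim: root D down a major seventh → Eb, giving Ebdim.
E7: root E down a major seventh → F, giving F7.

Ab Abm7 Ebdim F7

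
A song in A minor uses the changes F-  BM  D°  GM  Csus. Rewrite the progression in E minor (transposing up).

C- F#M A° DM Gsus

A minor up to E minor is a perfect fifth; each chord root moves by that interval while the quality stays the same.
F-: root F up a perfect fifth → C, giving C-.
BM: root B up a perfect fifth → F#, giving F#M.
D°: root D up a perfect fifth → A, giving A°.
GM: root G up a perfect fifth → D, giving DM.
Csus: root C up a perfect fifth → G, giving Gsus.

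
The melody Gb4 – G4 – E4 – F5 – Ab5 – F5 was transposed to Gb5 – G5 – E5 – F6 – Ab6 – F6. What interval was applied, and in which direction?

up a perfect octave

Take the first pair: Gb4 → Gb5. G to G spans 8 letter names, so the interval is some kind of octave.
Gb4 to Gb5 is 12 semitones, which makes it a perfect octave; the second version is higher, so the direction is up.
Checking another pair — F5 → F6 — gives the same interval.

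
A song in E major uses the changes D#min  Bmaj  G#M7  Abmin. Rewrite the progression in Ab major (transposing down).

Gmin Ebmaj CM7 Dbbmin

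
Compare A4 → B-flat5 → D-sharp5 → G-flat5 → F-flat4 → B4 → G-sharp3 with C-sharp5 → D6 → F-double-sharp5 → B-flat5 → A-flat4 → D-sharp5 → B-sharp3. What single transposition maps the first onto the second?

up a major third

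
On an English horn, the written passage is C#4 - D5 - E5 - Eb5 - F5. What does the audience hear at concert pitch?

F#3 G4 A4 Ab4 Bb4

Written C4 on the English horn sounds as F3, a perfect fifth lower; apply that shift to every note.
C#4 to F#3
D5 to G4
E5 to A4
Eb5 to Ab4
F5 to Bb4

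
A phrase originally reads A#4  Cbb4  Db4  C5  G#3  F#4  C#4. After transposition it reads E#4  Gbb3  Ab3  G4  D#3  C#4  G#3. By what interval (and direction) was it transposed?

down a perfect fourth

Take the first pair: A#4 → E#4. A to E spans 4 letter names, so the interval is some kind of fourth.
E#4 to A#4 is 5 semitones, which makes it a perfect fourth; the second version is lower, so the direction is down.
Checking another pair — C#4 → G#3 — gives the same interval.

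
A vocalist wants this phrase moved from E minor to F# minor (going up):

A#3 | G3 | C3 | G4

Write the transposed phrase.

E minor to F# minor up is a major second, so every note moves up by that interval.
A#3 → B#3
G3 → A3
C3 → D3
G4 → A4

B#3 A3 D3 A4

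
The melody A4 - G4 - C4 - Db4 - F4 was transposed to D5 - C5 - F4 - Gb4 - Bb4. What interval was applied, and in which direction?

up a perfect fourth

From A4 to D5 is 4 letter names — a fourth of some quality.
A4 to D5 is 5 semitones, which makes it a perfect fourth; the second version is higher, so the direction is up.
Checking another pair — F4 → Bb4 — gives the same interval.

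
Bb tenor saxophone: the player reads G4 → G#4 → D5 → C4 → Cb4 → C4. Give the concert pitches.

F3 F#3 C4 Bb2 Bbb2 Bb2

Written C4 on the Bb tenor saxophone sounds as Bb2, a major ninth lower; apply that shift to every note.
G4 -> F3
G#4 -> F#3
D5 -> C4
C4 -> Bb2
Cb4 -> Bbb2
C4 -> Bb2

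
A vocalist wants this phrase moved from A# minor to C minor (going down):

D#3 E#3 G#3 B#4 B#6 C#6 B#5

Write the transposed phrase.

From A# down to C is an augmented sixth; apply that to each pitch.
D#3 becomes F2
E#3 becomes G2
G#3 becomes Bb2
B#4 becomes D4
B#6 becomes D6
C#6 becomes Eb5
B#5 becomes D5

F2 G2 Bb2 D4 D6 Eb5 D5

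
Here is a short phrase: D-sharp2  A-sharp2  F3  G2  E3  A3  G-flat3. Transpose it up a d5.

D#2 -> A2
A#2 -> E3
F3 -> Cb4
G2 -> Db3
E3 -> Bb3
A3 -> Eb4
Gb3 -> Dbb4

A2 E3 Cb4 Db3 Bb3 Eb4 Dbb4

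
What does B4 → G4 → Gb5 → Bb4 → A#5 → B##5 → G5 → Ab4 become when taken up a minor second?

C5 Ab4 Abb5 Cb5 B5 C##6 Ab5 Bbb4

A minor second up from B4 gives C5.
G4: a second up reaches A, and 1 semitone makes it Ab4.
A minor second up from Gb5 gives Abb5.
Bb4: a second up reaches C, and 1 semitone makes it Cb5.
A minor second up from A#5 gives B5.
B##5 up a minor second is C##6.
G5: a second up reaches A, and 1 semitone makes it Ab5.
A minor second up from Ab4 gives Bbb4.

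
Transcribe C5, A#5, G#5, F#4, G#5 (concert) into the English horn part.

G5 E#6 D#6 C#5 D#6

Written C4 sounds as F3 on the English horn, so concert pitches are written a perfect fifth up.
C5 becomes G5
A#5 becomes E#6
G#5 becomes D#6
F#4 becomes C#5
G#5 becomes D#6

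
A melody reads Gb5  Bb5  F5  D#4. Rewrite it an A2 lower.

An augmented second down from Gb5 gives Fbb5.
An augmented second down from Bb5 gives Abb5.
F5 down an augmented second is Ebb5.
D#4 down an augmented second is C4.

Fbb5 Abb5 Ebb5 C4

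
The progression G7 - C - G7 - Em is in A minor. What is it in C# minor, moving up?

B7 E B7 G#m

A minor up to C# minor is a major third; each chord root moves by that interval while the quality stays the same.
G7: root G up a major third → B, giving B7.
C: root C up a major third → E, giving E.
G7: root G up a major third → B, giving B7.
Em: root E up a major third → G#, giving G#m.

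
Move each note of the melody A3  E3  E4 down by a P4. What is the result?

A3 becomes E3
E3 becomes B2
E4 becomes B3

E3 B2 B3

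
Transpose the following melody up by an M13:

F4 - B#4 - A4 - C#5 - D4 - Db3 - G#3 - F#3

D6 G##6 F#6 A#6 B5 Bb4 E#5 D#5

F4 becomes D6
B#4 becomes G##6
A4 becomes F#6
C#5 becomes A#6
D4 becomes B5
Db3 becomes Bb4
G#3 becomes E#5
F#3 becomes D#5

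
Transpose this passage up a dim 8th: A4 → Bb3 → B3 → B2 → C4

Ab5 Bbb4 Bb4 Bb3 Cb5

A4: an octave up reaches A, and 11 semitones makes it Ab5.
Bb3: an octave up reaches B, and 11 semitones makes it Bbb4.
B3: an octave up reaches B, and 11 semitones makes it Bb4.
B2 up a diminished octave is Bb3.
C4: an octave up reaches C, and 11 semitones makes it Cb5.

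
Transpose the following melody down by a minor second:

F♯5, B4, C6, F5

A minor second down from F#5 gives E#5.
A minor second down from B4 gives A#4.
C6: a second down reaches B, and 1 semitone makes it B5.
F5: a second down reaches E, and 1 semitone makes it E5.

E#5 A#4 B5 E5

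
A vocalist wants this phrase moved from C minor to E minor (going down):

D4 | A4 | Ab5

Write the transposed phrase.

F#3 C#4 C5

C minor to E minor down is a minor sixth, so every note moves down by that interval.
D4 becomes F#3
A4 becomes C#4
Ab5 becomes C5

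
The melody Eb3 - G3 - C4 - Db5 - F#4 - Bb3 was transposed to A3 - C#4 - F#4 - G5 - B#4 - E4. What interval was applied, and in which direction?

up an augmented fourth

Take the first pair: Eb3 → A3. E to A spans 4 letter names, so the interval is some kind of fourth.
Eb3 to A3 is 6 semitones, which makes it an augmented fourth; the second version is higher, so the direction is up.
Checking another pair — Bb3 → E4 — gives the same interval.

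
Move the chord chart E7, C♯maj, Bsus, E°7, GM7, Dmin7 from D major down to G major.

A7 F#maj Esus A°7 CM7 Gmin7

D major down to G major is a perfect fifth; each chord root moves by that interval while the quality stays the same.
E7: root E down a perfect fifth → A, giving A7.
C♯maj: root C♯ down a perfect fifth → F#, giving F#maj.
Bsus: root B down a perfect fifth → E, giving Esus.
E°7: root E down a perfect fifth → A, giving A°7.
GM7: root G down a perfect fifth → C, giving CM7.
Dmin7: root D down a perfect fifth → G, giving Gmin7.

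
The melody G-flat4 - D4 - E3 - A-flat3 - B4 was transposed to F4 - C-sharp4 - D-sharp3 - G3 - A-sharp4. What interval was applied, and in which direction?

down a minor second

Take the first pair: Gb4 → F4. G to F spans 2 letter names, so the interval is some kind of second.
F4 to Gb4 is 1 semitone, which makes it a minor second; the second version is lower, so the direction is down.
Checking another pair — B4 → A#4 — gives the same interval.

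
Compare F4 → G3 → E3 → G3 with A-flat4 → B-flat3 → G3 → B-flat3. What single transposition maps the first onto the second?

Take the first pair: F4 → Ab4. F to A spans 3 letter names, so the interval is some kind of third.
F4 to Ab4 is 3 semitones, which makes it a minor third; the second version is higher, so the direction is up.
Checking another pair — G3 → Bb3 — gives the same interval.

up a minor third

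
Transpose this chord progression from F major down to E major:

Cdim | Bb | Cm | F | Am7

F major down to E major is a minor second; each chord root moves by that interval while the quality stays the same.
Cdim: root C down a minor second → B, giving Bdim.
Bb: root Bb down a minor second → A, giving A.
Cm: root C down a minor second → B, giving Bm.
F: root F down a minor second → E, giving E.
Am7: root A down a minor second → G#, giving G#m7.

Bdim A Bm E G#m7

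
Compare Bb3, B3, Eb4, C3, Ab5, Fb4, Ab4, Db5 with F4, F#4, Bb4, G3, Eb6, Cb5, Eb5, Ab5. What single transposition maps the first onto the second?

up a perfect fifth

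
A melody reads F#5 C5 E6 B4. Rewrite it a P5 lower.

B4 F4 A5 E4

F#5: a fifth down reaches B, and 7 semitones makes it B4.
A perfect fifth down from C5 gives F4.
A perfect fifth down from E6 gives A5.
A perfect fifth down from B4 gives E4.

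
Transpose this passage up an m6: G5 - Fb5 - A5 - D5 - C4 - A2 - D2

Eb6 Dbb6 F6 Bb5 Ab4 F3 Bb2

A minor sixth up from G5 gives Eb6.
Fb5 up a minor sixth is Dbb6.
A minor sixth up from A5 gives F6.
A minor sixth up from D5 gives Bb5.
C4 up a minor sixth is Ab4.
A minor sixth up from A2 gives F3.
A minor sixth up from D2 gives Bb2.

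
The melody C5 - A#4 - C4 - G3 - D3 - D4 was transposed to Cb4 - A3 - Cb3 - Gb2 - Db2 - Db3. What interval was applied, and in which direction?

down an augmented octave

From C5 to Cb4 is 8 letter names — an octave of some quality.
Cb4 to C5 is 13 semitones, which makes it an augmented octave; the second version is lower, so the direction is down.
Checking another pair — D4 → Db3 — gives the same interval.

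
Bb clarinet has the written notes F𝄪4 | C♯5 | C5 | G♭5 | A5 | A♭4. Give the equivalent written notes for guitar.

First find concert pitch: the Bb clarinet sounds a major second below written, so F𝄪4 C♯5 C5 G♭5 A5 A♭4 sounds E#4 B4 Bb4 Fb5 G5 Gb4.
Then write for guitar: it sounds a perfect octave below written, so the part must be a perfect octave above concert.
E#4 → E#5
B4 → B5
Bb4 → Bb5
Fb5 → Fb6
G5 → G6
Gb4 → Gb5

E#5 B5 Bb5 Fb6 G6 Gb5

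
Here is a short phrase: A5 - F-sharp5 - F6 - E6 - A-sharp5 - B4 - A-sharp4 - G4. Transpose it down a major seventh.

A5 down a major seventh is Bb4.
A major seventh down from F#5 gives G4.
A major seventh down from F6 gives Gb5.
E6: a seventh down reaches F, and 11 semitones makes it F5.
A#5 down a major seventh is B4.
A major seventh down from B4 gives C4.
A#4: a seventh down reaches B, and 11 semitones makes it B3.
A major seventh down from G4 gives Ab3.

Bb4 G4 Gb5 F5 B4 C4 B3 Ab3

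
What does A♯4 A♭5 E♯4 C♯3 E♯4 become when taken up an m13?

F#6 Fb7 C#6 A4 C#6

A#4 gives F#6
Ab5 gives Fb7
E#4 gives C#6
C#3 gives A4
E#4 gives C#6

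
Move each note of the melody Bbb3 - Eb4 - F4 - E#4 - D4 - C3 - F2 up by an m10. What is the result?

Bbb3 -> Dbb5
Eb4 -> Gb5
F4 -> Ab5
E#4 -> G#5
D4 -> F5
C3 -> Eb4
F2 -> Ab3

Dbb5 Gb5 Ab5 G#5 F5 Eb4 Ab3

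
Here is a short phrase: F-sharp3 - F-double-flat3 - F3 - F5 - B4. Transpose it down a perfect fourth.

F#3: a fourth down reaches C, and 5 semitones makes it C#3.
A perfect fourth down from Fbb3 gives Cbb3.
F3 down a perfect fourth is C3.
F5: a fourth down reaches C, and 5 semitones makes it C5.
B4 down a perfect fourth is F#4.

C#3 Cbb3 C3 C5 F#4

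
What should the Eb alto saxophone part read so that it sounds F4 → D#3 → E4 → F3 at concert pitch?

D5 B#3 C#5 D4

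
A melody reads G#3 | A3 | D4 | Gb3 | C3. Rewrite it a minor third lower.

E#3 F#3 B3 Eb3 A2

G#3 -> E#3
A3 -> F#3
D4 -> B3
Gb3 -> Eb3
C3 -> A2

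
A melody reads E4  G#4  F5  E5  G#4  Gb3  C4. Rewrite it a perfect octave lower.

E3 G#3 F4 E4 G#3 Gb2 C3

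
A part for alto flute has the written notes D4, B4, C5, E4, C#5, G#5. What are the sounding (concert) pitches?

A3 F#4 G4 B3 G#4 D#5

Written C4 on the alto flute sounds as G3, a perfect fourth lower; apply that shift to every note.
D4 becomes A3
B4 becomes F#4
C5 becomes G4
E4 becomes B3
C#5 becomes G#4
G#5 becomes D#5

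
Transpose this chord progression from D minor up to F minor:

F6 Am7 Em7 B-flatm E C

Ab6 Cm7 Gm7 Dbm G Eb

D minor up to F minor is a minor third; each chord root moves by that interval while the quality stays the same.
F6: root F up a minor third → Ab, giving Ab6.
Am7: root A up a minor third → C, giving Cm7.
Em7: root E up a minor third → G, giving Gm7.
B-flatm: root B-flat up a minor third → Db, giving Dbm.
E: root E up a minor third → G, giving G.
C: root C up a minor third → Eb, giving Eb.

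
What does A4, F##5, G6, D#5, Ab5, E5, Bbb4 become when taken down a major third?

A4 gives F4
F##5 gives D#5
G6 gives Eb6
D#5 gives B4
Ab5 gives Fb5
E5 gives C5
Bbb4 gives Gbb4

F4 D#5 Eb6 B4 Fb5 C5 Gbb4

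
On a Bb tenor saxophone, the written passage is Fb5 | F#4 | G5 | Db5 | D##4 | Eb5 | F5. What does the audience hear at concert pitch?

Written C4 on the Bb tenor saxophone sounds as Bb2, a major ninth lower; apply that shift to every note.
Fb5 gives Ebb4
F#4 gives E3
G5 gives F4
Db5 gives Cb4
D##4 gives C##3
Eb5 gives Db4
F5 gives Eb4

Ebb4 E3 F4 Cb4 C##3 Db4 Eb4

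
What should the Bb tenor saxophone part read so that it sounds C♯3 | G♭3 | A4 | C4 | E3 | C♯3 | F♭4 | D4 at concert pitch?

The Bb tenor saxophone sounds a major ninth below written, so the written part must be a major ninth above concert — transpose each note up.
C#3 → D#4
Gb3 → Ab4
A4 → B5
C4 → D5
E3 → F#4
C#3 → D#4
Fb4 → Gb5
D4 → E5

D#4 Ab4 B5 D5 F#4 D#4 Gb5 E5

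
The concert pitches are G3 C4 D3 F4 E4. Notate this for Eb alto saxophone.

Written C4 sounds as Eb3 on the Eb alto saxophone, so concert pitches are written a major sixth up.
G3 to E4
C4 to A4
D3 to B3
F4 to D5
E4 to C#5

E4 A4 B3 D5 C#5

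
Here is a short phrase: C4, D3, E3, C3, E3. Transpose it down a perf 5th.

F3 G2 A2 F2 A2

C4 gives F3
D3 gives G2
E3 gives A2
C3 gives F2
E3 gives A2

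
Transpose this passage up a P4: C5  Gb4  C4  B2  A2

F5 Cb5 F4 E3 D3

C5 -> F5
Gb4 -> Cb5
C4 -> F4
B2 -> E3
A2 -> D3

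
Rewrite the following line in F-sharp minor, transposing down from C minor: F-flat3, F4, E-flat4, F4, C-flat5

Bb2 B3 A3 B3 F4

C minor to F-sharp minor down is a diminished fifth, so every note moves down by that interval.
Fb3 to Bb2
F4 to B3
Eb4 to A3
F4 to B3
Cb5 to F4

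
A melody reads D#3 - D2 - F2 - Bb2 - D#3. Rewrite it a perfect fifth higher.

A#3 A2 C3 F3 A#3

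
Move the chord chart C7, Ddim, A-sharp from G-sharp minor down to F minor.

Bbb7 Cbdim G

G-sharp minor down to F minor is an augmented second; each chord root moves by that interval while the quality stays the same.
C7: root C down an augmented second → Bbb, giving Bbb7.
Ddim: root D down an augmented second → Cb, giving Cbdim.
A-sharp: root A-sharp down an augmented second → G, giving G.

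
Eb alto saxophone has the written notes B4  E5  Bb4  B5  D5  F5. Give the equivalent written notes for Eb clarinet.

B3 E4 Bb3 B4 D4 F4

First find concert pitch: the Eb alto saxophone sounds a major sixth below written, so B4 E5 Bb4 B5 D5 F5 sounds D4 G4 Db4 D5 F4 Ab4.
Then write for Eb clarinet: it sounds a minor third above written, so the part must be a minor third below concert.
D4 → B3
G4 → E4
Db4 → Bb3
D5 → B4
F4 → D4
Ab4 → F4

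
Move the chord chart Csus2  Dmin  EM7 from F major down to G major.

Dsus2 Emin F#M7

F major down to G major is a minor seventh; each chord root moves by that interval while the quality stays the same.
Csus2: root C down a minor seventh → D, giving Dsus2.
Dmin: root D down a minor seventh → E, giving Emin.
EM7: root E down a minor seventh → F#, giving F#M7.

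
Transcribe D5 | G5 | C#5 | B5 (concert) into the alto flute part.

G5 C6 F#5 E6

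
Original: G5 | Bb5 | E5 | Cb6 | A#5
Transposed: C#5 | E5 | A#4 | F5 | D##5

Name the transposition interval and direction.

down a diminished fifth

Take the first pair: G5 → C#5. G to C spans 5 letter names, so the interval is some kind of fifth.
C#5 to G5 is 6 semitones, which makes it a diminished fifth; the second version is lower, so the direction is down.
Checking another pair — A#5 → D##5 — gives the same interval.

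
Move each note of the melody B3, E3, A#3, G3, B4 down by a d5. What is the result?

B3 down a diminished fifth is E#3.
A diminished fifth down from E3 gives A#2.
A#3 down a diminished fifth is D##3.
G3: a fifth down reaches C, and 6 semitones makes it C#3.
B4: a fifth down reaches E, and 6 semitones makes it E#4.

E#3 A#2 D##3 C#3 E#4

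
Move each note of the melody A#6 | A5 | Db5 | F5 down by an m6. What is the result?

A#6 down a minor sixth is C##6.
A5: a sixth down reaches C, and 8 semitones makes it C#5.
Db5 down a minor sixth is F4.
F5: a sixth down reaches A, and 8 semitones makes it A4.

C##6 C#5 F4 A4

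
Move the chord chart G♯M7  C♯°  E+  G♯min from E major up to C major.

E major up to C major is a minor sixth; each chord root moves by that interval while the quality stays the same.
G♯M7: root G♯ up a minor sixth → E, giving EM7.
C♯°: root C♯ up a minor sixth → A, giving A°.
E+: root E up a minor sixth → C, giving C+.
G♯min: root G♯ up a minor sixth → E, giving Emin.

EM7 A° C+ Emin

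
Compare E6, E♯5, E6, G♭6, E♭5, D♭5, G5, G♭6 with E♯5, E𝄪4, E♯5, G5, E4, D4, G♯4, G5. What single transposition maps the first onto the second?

down a diminished octave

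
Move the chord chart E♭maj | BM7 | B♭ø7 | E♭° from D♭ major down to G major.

Amaj E#M7 Eø7 A°

D♭ major down to G major is a diminished fifth; each chord root moves by that interval while the quality stays the same.
E♭maj: root E♭ down a diminished fifth → A, giving Amaj.
BM7: root B down a diminished fifth → E#, giving E#M7.
B♭ø7: root B♭ down a diminished fifth → E, giving Eø7.
E♭°: root E♭ down a diminished fifth → A, giving A°.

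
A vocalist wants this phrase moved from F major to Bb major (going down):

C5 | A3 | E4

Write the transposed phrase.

F4 D3 A3

From F down to Bb is a perfect fifth; apply that to each pitch.
C5 gives F4
A3 gives D3
E4 gives A3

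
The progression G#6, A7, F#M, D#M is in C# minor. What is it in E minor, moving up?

B6 C7 AM F#M

C# minor up to E minor is a minor third; each chord root moves by that interval while the quality stays the same.
G#6: root G# up a minor third → B, giving B6.
A7: root A up a minor third → C, giving C7.
F#M: root F# up a minor third → A, giving AM.
D#M: root D# up a minor third → F#, giving F#M.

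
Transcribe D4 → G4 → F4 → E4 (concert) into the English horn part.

Written C4 sounds as F3 on the English horn, so concert pitches are written a perfect fifth up.
D4 -> A4
G4 -> D5
F4 -> C5
E4 -> B4

A4 D5 C5 B4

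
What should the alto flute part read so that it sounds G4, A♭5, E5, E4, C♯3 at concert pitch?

The alto flute sounds a perfect fourth below written, so the written part must be a perfect fourth above concert — transpose each note up.
G4 to C5
Ab5 to Db6
E5 to A5
E4 to A4
C#3 to F#3

C5 Db6 A5 A4 F#3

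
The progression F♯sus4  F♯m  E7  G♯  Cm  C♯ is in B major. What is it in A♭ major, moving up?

Ebsus4 Ebm Db7 F Bbbm Bb

B major up to A♭ major is a diminished seventh; each chord root moves by that interval while the quality stays the same.
F♯sus4: root F♯ up a diminished seventh → Eb, giving Ebsus4.
F♯m: root F♯ up a diminished seventh → Eb, giving Ebm.
E7: root E up a diminished seventh → Db, giving Db7.
G♯: root G♯ up a diminished seventh → F, giving F.
Cm: root C up a diminished seventh → Bbb, giving Bbbm.
C♯: root C♯ up a diminished seventh → Bb, giving Bb.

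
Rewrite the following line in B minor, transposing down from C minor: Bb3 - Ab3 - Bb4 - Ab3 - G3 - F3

A3 G3 A4 G3 F#3 E3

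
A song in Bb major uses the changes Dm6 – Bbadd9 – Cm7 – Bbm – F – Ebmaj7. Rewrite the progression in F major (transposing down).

Am6 Fadd9 Gm7 Fm C Bbmaj7

Bb major down to F major is a perfect fourth; each chord root moves by that interval while the quality stays the same.
Dm6: root D down a perfect fourth → A, giving Am6.
Bbadd9: root Bb down a perfect fourth → F, giving Fadd9.
Cm7: root C down a perfect fourth → G, giving Gm7.
Bbm: root Bb down a perfect fourth → F, giving Fm.
F: root F down a perfect fourth → C, giving C.
Ebmaj7: root Eb down a perfect fourth → Bb, giving Bbmaj7.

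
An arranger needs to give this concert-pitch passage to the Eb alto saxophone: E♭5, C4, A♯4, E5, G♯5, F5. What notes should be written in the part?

The Eb alto saxophone sounds a major sixth below written, so the written part must be a major sixth above concert — transpose each note up.
Eb5 -> C6
C4 -> A4
A#4 -> F##5
E5 -> C#6
G#5 -> E#6
F5 -> D6

C6 A4 F##5 C#6 E#6 D6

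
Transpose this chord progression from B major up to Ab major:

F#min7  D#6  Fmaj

B major up to Ab major is a diminished seventh; each chord root moves by that interval while the quality stays the same.
F#min7: root F# up a diminished seventh → Eb, giving Ebmin7.
D#6: root D# up a diminished seventh → C, giving C6.
Fmaj: root F up a diminished seventh → Ebb, giving Ebbmaj.

Ebmin7 C6 Ebbmaj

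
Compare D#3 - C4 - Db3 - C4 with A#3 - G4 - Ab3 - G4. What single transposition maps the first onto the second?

up a perfect fifth

From D#3 to A#3 is 5 letter names — a fifth of some quality.
D#3 to A#3 is 7 semitones, which makes it a perfect fifth; the second version is higher, so the direction is up.
Checking another pair — C4 → G4 — gives the same interval.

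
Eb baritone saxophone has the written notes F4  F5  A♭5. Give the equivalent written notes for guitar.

Ab3 Ab4 Cb5

First find concert pitch: the Eb baritone saxophone sounds a major thirteenth below written, so F4 F5 A♭5 sounds Ab2 Ab3 Cb4.
Then write for guitar: it sounds a perfect octave below written, so the part must be a perfect octave above concert.
Ab2 → Ab3
Ab3 → Ab4
Cb4 → Cb5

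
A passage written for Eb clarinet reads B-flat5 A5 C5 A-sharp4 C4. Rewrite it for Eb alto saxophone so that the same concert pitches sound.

Bb6 A6 C6 A#5 C5

First find concert pitch: the Eb clarinet sounds a minor third above written, so B-flat5 A5 C5 A-sharp4 C4 sounds Db6 C6 Eb5 C#5 Eb4.
Then write for Eb alto saxophone: it sounds a major sixth below written, so the part must be a major sixth above concert.
Db6 → Bb6
C6 → A6
Eb5 → C6
C#5 → A#5
Eb4 → C5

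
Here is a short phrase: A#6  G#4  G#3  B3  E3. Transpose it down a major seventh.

B5 A3 A2 C3 F2

A#6 becomes B5
G#4 becomes A3
G#3 becomes A2
B3 becomes C3
E3 becomes F2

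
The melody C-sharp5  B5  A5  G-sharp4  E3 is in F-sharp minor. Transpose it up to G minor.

D5 C6 Bb5 A4 F3

From F-sharp up to G is a minor second; apply that to each pitch.
C#5 gives D5
B5 gives C6
A5 gives Bb5
G#4 gives A4
E3 gives F3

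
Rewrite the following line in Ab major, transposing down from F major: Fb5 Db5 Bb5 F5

Abb4 Fb4 Db5 Ab4

F major to Ab major down is a major sixth, so every note moves down by that interval.
Fb5 becomes Abb4
Db5 becomes Fb4
Bb5 becomes Db5
F5 becomes Ab4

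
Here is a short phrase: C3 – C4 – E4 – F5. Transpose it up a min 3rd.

Eb3 Eb4 G4 Ab5

C3: a third up reaches E, and 3 semitones makes it Eb3.
C4: a third up reaches E, and 3 semitones makes it Eb4.
A minor third up from E4 gives G4.
F5 up a minor third is Ab5.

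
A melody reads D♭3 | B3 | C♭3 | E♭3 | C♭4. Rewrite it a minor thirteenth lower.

Db3 → F1
B3 → D#2
Cb3 → Eb1
Eb3 → G1
Cb4 → Eb2

F1 D#2 Eb1 G1 Eb2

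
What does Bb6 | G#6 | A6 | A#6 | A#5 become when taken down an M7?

Bb6 down a major seventh is Cb6.
A major seventh down from G#6 gives A5.
A6: a seventh down reaches B, and 11 semitones makes it Bb5.
A#6 down a major seventh is B5.
A#5 down a major seventh is B4.

Cb6 A5 Bb5 B5 B4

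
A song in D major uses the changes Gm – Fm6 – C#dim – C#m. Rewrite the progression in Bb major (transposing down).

Ebm Dbm6 Adim Am

D major down to Bb major is a major third; each chord root moves by that interval while the quality stays the same.
Gm: root G down a major third → Eb, giving Ebm.
Fm6: root F down a major third → Db, giving Dbm6.
C#dim: root C# down a major third → A, giving Adim.
C#m: root C# down a major third → A, giving Am.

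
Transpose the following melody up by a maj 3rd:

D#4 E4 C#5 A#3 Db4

D#4 → F##4
E4 → G#4
C#5 → E#5
A#3 → C##4
Db4 → F4

F##4 G#4 E#5 C##4 F4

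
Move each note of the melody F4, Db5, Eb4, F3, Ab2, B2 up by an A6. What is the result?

F4 -> D#5
Db5 -> B5
Eb4 -> C#5
F3 -> D#4
Ab2 -> F#3
B2 -> G##3

D#5 B5 C#5 D#4 F#3 G##3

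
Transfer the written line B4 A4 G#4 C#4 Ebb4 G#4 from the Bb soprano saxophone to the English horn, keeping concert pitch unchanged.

E5 D5 C#5 F#4 Abb4 C#5

First find concert pitch: the Bb soprano saxophone sounds a major second below written, so B4 A4 G#4 C#4 Ebb4 G#4 sounds A4 G4 F#4 B3 Dbb4 F#4.
Then write for English horn: it sounds a perfect fifth below written, so the part must be a perfect fifth above concert.
A4 → E5
G4 → D5
F#4 → C#5
B3 → F#4
Dbb4 → Abb4
F#4 → C#5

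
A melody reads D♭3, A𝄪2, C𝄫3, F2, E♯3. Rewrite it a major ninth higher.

Eb4 B##3 Dbb4 G3 F##4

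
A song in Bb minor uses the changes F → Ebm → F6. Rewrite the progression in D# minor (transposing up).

Bb minor up to D# minor is an augmented third; each chord root moves by that interval while the quality stays the same.
F: root F up an augmented third → A#, giving A#.
Ebm: root Eb up an augmented third → G#, giving G#m.
F6: root F up an augmented third → A#, giving A#6.

A# G#m A#6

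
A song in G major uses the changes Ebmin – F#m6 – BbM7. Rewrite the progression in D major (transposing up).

Bbmin C#m6 FM7

G major up to D major is a perfect fifth; each chord root moves by that interval while the quality stays the same.
Ebmin: root Eb up a perfect fifth → Bb, giving Bbmin.
F#m6: root F# up a perfect fifth → C#, giving C#m6.
BbM7: root Bb up a perfect fifth → F, giving FM7.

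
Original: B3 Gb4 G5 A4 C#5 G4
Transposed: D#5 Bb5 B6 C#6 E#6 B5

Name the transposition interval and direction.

up a major tenth

Take the first pair: B3 → D#5. B to D spans 10 letter names, so the interval is some kind of tenth.
B3 to D#5 is 16 semitones, which makes it a major tenth; the second version is higher, so the direction is up.
Checking another pair — G4 → B5 — gives the same interval.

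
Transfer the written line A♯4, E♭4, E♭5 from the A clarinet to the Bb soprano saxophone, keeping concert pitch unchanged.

G##4 D4 D5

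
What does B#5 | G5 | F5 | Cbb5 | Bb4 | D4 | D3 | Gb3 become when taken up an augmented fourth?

B#5 -> E##6
G5 -> C#6
F5 -> B5
Cbb5 -> Fb5
Bb4 -> E5
D4 -> G#4
D3 -> G#3
Gb3 -> C4

E##6 C#6 B5 Fb5 E5 G#4 G#3 C4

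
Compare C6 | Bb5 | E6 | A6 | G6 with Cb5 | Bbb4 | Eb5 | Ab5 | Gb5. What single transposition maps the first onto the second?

down an augmented octave

Take the first pair: C6 → Cb5. C to C spans 8 letter names, so the interval is some kind of octave.
Cb5 to C6 is 13 semitones, which makes it an augmented octave; the second version is lower, so the direction is down.
Checking another pair — G6 → Gb5 — gives the same interval.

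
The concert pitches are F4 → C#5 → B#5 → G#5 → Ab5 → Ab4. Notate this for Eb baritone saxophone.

D6 A#6 G##7 E#7 F7 F6

Written C4 sounds as Eb2 on the Eb baritone saxophone, so concert pitches are written a major thirteenth up.
F4 becomes D6
C#5 becomes A#6
B#5 becomes G##7
G#5 becomes E#7
Ab5 becomes F7
Ab4 becomes F6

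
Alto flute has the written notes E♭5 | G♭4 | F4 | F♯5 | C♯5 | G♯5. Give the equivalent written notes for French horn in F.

First find concert pitch: the alto flute sounds a perfect fourth below written, so E♭5 G♭4 F4 F♯5 C♯5 G♯5 sounds Bb4 Db4 C4 C#5 G#4 D#5.
Then write for French horn in F: it sounds a perfect fifth below written, so the part must be a perfect fifth above concert.
Bb4 → F5
Db4 → Ab4
C4 → G4
C#5 → G#5
G#4 → D#5
D#5 → A#5

F5 Ab4 G4 G#5 D#5 A#5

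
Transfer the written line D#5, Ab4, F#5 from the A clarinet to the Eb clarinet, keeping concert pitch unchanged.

First find concert pitch: the A clarinet sounds a minor third below written, so D#5 Ab4 F#5 sounds B#4 F4 D#5.
Then write for Eb clarinet: it sounds a minor third above written, so the part must be a minor third below concert.
B#4 → G##4
F4 → D4
D#5 → B#4

G##4 D4 B#4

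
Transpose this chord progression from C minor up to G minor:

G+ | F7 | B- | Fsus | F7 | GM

D+ C7 F#- Csus C7 DM

C minor up to G minor is a perfect fifth; each chord root moves by that interval while the quality stays the same.
G+: root G up a perfect fifth → D, giving D+.
F7: root F up a perfect fifth → C, giving C7.
B-: root B up a perfect fifth → F#, giving F#-.
Fsus: root F up a perfect fifth → C, giving Csus.
F7: root F up a perfect fifth → C, giving C7.
GM: root G up a perfect fifth → D, giving DM.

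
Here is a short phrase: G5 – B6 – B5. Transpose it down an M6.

Bb4 D6 D5

G5 → Bb4
B6 → D6
B5 → D5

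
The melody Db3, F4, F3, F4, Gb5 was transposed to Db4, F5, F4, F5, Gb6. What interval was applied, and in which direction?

up a perfect octave

From Db3 to Db4 is 8 letter names — an octave of some quality.
Db3 to Db4 is 12 semitones, which makes it a perfect octave; the second version is higher, so the direction is up.
Checking another pair — Gb5 → Gb6 — gives the same interval.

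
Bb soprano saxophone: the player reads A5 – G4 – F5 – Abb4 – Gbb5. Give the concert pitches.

The Bb soprano saxophone sounds a major second below written, so transpose each written note down a major second.
A5 becomes G5
G4 becomes F4
F5 becomes Eb5
Abb4 becomes Gbb4
Gbb5 becomes Fbb5

G5 F4 Eb5 Gbb4 Fbb5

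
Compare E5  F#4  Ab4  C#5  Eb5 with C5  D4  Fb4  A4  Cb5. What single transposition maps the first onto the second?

down a major third

From E5 to C5 is 3 letter names — a third of some quality.
C5 to E5 is 4 semitones, which makes it a major third; the second version is lower, so the direction is down.
Checking another pair — Eb5 → Cb5 — gives the same interval.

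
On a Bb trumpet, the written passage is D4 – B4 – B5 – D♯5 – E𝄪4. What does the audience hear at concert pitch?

C4 A4 A5 C#5 D##4

The Bb trumpet sounds a major second below written, so transpose each written note down a major second.
D4 becomes C4
B4 becomes A4
B5 becomes A5
D#5 becomes C#5
E##4 becomes D##4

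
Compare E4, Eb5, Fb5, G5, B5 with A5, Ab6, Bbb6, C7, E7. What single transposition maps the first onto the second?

up a perfect eleventh

From E4 to A5 is 11 letter names — an eleventh of some quality.
E4 to A5 is 17 semitones, which makes it a perfect eleventh; the second version is higher, so the direction is up.
Checking another pair — B5 → E7 — gives the same interval.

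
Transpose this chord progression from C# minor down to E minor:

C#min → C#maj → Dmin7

C# minor down to E minor is a major sixth; each chord root moves by that interval while the quality stays the same.
C#min: root C# down a major sixth → E, giving Emin.
C#maj: root C# down a major sixth → E, giving Emaj.
Dmin7: root D down a major sixth → F, giving Fmin7.

Emin Emaj Fmin7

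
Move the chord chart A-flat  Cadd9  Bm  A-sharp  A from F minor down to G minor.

Bb Dadd9 C#m B# B

F minor down to G minor is a minor seventh; each chord root moves by that interval while the quality stays the same.
A-flat: root A-flat down a minor seventh → Bb, giving Bb.
Cadd9: root C down a minor seventh → D, giving Dadd9.
Bm: root B down a minor seventh → C#, giving C#m.
A-sharp: root A-sharp down a minor seventh → B#, giving B#.
A: root A down a minor seventh → B, giving B.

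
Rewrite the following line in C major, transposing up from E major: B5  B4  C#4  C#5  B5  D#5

G6 G5 A4 A5 G6 B5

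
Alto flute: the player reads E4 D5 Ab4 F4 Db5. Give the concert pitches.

B3 A4 Eb4 C4 Ab4

The alto flute sounds a perfect fourth below written, so transpose each written note down a perfect fourth.
E4 to B3
D5 to A4
Ab4 to Eb4
F4 to C4
Db5 to Ab4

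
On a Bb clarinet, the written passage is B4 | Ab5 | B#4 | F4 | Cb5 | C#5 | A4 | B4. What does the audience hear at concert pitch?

The Bb clarinet sounds a major second below written, so transpose each written note down a major second.
B4 to A4
Ab5 to Gb5
B#4 to A#4
F4 to Eb4
Cb5 to Bbb4
C#5 to B4
A4 to G4
B4 to A4

A4 Gb5 A#4 Eb4 Bbb4 B4 G4 A4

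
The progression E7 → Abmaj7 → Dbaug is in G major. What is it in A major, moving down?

G major down to A major is a minor seventh; each chord root moves by that interval while the quality stays the same.
E7: root E down a minor seventh → F#, giving F#7.
Abmaj7: root Ab down a minor seventh → Bb, giving Bbmaj7.
Dbaug: root Db down a minor seventh → Eb, giving Ebaug.

F#7 Bbmaj7 Ebaug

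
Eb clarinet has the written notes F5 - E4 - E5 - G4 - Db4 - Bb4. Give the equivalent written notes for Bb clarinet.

Bb5 A4 A5 C5 Gb4 Eb5

First find concert pitch: the Eb clarinet sounds a minor third above written, so F5 E4 E5 G4 Db4 Bb4 sounds Ab5 G4 G5 Bb4 Fb4 Db5.
Then write for Bb clarinet: it sounds a major second below written, so the part must be a major second above concert.
Ab5 → Bb5
G4 → A4
G5 → A5
Bb4 → C5
Fb4 → Gb4
Db5 → Eb5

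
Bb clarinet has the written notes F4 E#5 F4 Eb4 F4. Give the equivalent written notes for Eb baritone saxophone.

C6 B#6 C6 Bb5 C6

First find concert pitch: the Bb clarinet sounds a major second below written, so F4 E#5 F4 Eb4 F4 sounds Eb4 D#5 Eb4 Db4 Eb4.
Then write for Eb baritone saxophone: it sounds a major thirteenth below written, so the part must be a major thirteenth above concert.
Eb4 → C6
D#5 → B#6
Eb4 → C6
Db4 → Bb5
Eb4 → C6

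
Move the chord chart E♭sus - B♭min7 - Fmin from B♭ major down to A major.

Dsus Amin7 Emin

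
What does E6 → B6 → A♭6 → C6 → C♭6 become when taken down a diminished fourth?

B#5 F##6 E6 G#5 G5

E6: a fourth down reaches B, and 4 semitones makes it B#5.
B6: a fourth down reaches F, and 4 semitones makes it F##6.
A diminished fourth down from Ab6 gives E6.
A diminished fourth down from C6 gives G#5.
Cb6 down a diminished fourth is G5.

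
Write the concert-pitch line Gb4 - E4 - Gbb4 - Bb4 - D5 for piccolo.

Gb3 E3 Gbb3 Bb3 D4

Written C4 sounds as C5 on the piccolo, so concert pitches are written a perfect octave down.
Gb4 -> Gb3
E4 -> E3
Gbb4 -> Gbb3
Bb4 -> Bb3
D5 -> D4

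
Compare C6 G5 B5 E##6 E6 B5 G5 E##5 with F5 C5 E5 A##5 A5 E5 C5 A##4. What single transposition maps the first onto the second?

down a perfect fifth

From C6 to F5 is 5 letter names — a fifth of some quality.
F5 to C6 is 7 semitones, which makes it a perfect fifth; the second version is lower, so the direction is down.
Checking another pair — E##5 → A##4 — gives the same interval.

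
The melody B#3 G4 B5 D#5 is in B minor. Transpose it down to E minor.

E#3 C4 E5 G#4

From B down to E is a perfect fifth; apply that to each pitch.
B#3 to E#3
G4 to C4
B5 to E5
D#5 to G#4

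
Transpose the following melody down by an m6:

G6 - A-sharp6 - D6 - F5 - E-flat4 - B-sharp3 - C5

G6 down a minor sixth is B5.
A#6 down a minor sixth is C##6.
D6: a sixth down reaches F, and 8 semitones makes it F#5.
F5: a sixth down reaches A, and 8 semitones makes it A4.
Eb4 down a minor sixth is G3.
B#3: a sixth down reaches D, and 8 semitones makes it D##3.
C5: a sixth down reaches E, and 8 semitones makes it E4.

B5 C##6 F#5 A4 G3 D##3 E4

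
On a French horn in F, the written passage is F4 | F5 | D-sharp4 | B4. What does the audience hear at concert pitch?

Bb3 Bb4 G#3 E4

Written C4 on the French horn in F sounds as F3, a perfect fifth lower; apply that shift to every note.
F4 -> Bb3
F5 -> Bb4
D#4 -> G#3
B4 -> E4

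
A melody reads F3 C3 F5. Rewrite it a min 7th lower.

G2 D2 G4

F3: a seventh down reaches G, and 10 semitones makes it G2.
C3: a seventh down reaches D, and 10 semitones makes it D2.
F5: a seventh down reaches G, and 10 semitones makes it G4.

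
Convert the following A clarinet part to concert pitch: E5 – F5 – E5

C#5 D5 C#5

The A clarinet sounds a minor third below written, so transpose each written note down a minor third.
E5 -> C#5
F5 -> D5
E5 -> C#5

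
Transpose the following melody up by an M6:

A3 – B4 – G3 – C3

F#4 G#5 E4 A3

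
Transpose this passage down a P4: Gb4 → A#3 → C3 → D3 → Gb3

A perfect fourth down from Gb4 gives Db4.
A#3 down a perfect fourth is E#3.
C3: a fourth down reaches G, and 5 semitones makes it G2.
A perfect fourth down from D3 gives A2.
Gb3: a fourth down reaches D, and 5 semitones makes it Db3.

Db4 E#3 G2 A2 Db3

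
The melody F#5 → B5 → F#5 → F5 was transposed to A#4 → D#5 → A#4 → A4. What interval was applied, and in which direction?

down a minor sixth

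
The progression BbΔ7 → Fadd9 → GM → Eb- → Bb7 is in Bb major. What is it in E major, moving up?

EΔ7 Badd9 C#M A- E7

Bb major up to E major is an augmented fourth; each chord root moves by that interval while the quality stays the same.
BbΔ7: root Bb up an augmented fourth → E, giving EΔ7.
Fadd9: root F up an augmented fourth → B, giving Badd9.
GM: root G up an augmented fourth → C#, giving C#M.
Eb-: root Eb up an augmented fourth → A, giving A-.
Bb7: root Bb up an augmented fourth → E, giving E7.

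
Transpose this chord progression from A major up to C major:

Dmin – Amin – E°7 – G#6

Fmin Cmin G°7 B6

A major up to C major is a minor third; each chord root moves by that interval while the quality stays the same.
Dmin: root D up a minor third → F, giving Fmin.
Amin: root A up a minor third → C, giving Cmin.
E°7: root E up a minor third → G, giving G°7.
G#6: root G# up a minor third → B, giving B6.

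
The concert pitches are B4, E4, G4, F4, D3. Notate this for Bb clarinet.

The Bb clarinet sounds a major second below written, so the written part must be a major second above concert — transpose each note up.
B4 -> C#5
E4 -> F#4
G4 -> A4
F4 -> G4
D3 -> E3

C#5 F#4 A4 G4 E3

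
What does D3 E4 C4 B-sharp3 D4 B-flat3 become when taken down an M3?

Bb2 C4 Ab3 G#3 Bb3 Gb3

D3 becomes Bb2
E4 becomes C4
C4 becomes Ab3
B#3 becomes G#3
D4 becomes Bb3
Bb3 becomes Gb3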